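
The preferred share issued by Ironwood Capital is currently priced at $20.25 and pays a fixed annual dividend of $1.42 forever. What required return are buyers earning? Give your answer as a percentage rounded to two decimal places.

7.01%

P = C/r ⇒ r = C/P = $1.42/$20.25 = 0.070123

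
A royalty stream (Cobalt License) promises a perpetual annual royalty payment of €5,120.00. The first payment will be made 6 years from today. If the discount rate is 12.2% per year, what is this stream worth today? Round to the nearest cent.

€23601.84

Value at end of year 5: C / r = €5,120.00 / 0.122 = €41,967.2131
Discount to today: PV = €41,967.2131 / (1 + 0.122)^5 = €41,967.2131 / 1.778133 = €23,601.84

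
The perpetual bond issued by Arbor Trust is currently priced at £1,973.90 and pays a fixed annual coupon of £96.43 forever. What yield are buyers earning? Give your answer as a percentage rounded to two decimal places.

4.89%

P = C/r ⇒ r = C/P = £96.43/£1,973.90 = 0.048853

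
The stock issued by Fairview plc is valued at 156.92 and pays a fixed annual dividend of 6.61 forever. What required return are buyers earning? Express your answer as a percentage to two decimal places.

4.21%

P = C/r ⇒ r = C/P = 6.61/156.92 = 0.042123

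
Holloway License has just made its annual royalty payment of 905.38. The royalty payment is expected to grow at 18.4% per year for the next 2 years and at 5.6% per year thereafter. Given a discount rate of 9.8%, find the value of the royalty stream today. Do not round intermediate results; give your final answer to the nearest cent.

28498.46

D_1 = 1071.96992
D_2 = 1269.21239
Terminal value at year 2: TV = D_2×(1+g_2)/(r−g_2) = 1340.28828/0.042 = 31911.62569
P_0 = D_1/(1+r)^1 + D_2/(1+r)^2 + TV/(1+r)^2
    = 976.29319 + 1052.76060 + 26469.40926 = 28498.46305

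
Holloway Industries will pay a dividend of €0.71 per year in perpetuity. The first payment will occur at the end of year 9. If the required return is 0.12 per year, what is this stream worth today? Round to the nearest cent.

Value at end of year 8: C / r = €0.71 / 0.12 = €5.9167
Discount to today: PV = €5.9167 / (1 + 0.12)^8 = €5.9167 / 2.475963 = €2.39

€2.39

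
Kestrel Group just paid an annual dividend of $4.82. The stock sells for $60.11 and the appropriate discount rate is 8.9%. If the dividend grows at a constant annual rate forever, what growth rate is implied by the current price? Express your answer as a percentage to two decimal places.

0.82%

P = D₀(1+g)/(r−g) ⇒ P(r−g) = D₀(1+g) ⇒ g(P+D₀) = P·r − D₀
g = (P·r − D₀)/(P + D₀) = ($60.11×0.089 − $4.82) / ($60.11 + $4.82) = 0.008159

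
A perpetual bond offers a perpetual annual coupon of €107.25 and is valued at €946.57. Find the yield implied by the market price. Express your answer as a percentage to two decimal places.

P = C/r ⇒ r = C/P = €107.25/€946.57 = 0.113304

11.33%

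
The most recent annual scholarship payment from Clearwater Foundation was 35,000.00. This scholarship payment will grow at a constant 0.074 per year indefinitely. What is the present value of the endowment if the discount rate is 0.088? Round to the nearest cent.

2685000.00

D₁ = D₀ × (1 + g) = 35,000.00 × 1.074 = 37,590.0000
Growing perpetuity: P = D₁ / (r − g) = 37,590.0000 / (0.088 − 0.074) = 2,685,000.00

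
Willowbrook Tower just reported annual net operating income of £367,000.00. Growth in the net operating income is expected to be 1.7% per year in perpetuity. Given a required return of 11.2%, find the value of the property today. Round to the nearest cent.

£3928831.58

D₁ = D₀ × (1 + g) = £367,000.00 × 1.017 = £373,239.0000
Growing perpetuity: P = D₁ / (r − g) = £373,239.0000 / (0.112 − 0.017) = £3,928,831.58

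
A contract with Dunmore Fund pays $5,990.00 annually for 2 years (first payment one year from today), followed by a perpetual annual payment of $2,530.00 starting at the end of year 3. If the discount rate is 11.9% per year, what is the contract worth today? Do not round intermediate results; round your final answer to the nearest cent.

PV of 2-year annuity: $5,990.00 × [1 − (1+0.119)^−2] / 0.119 = 10136.72363
Perpetuity value at year 2: $2,530.00 / 0.119 = 21260.50420
PV of perpetuity: 21260.50420 / (1+0.119)^2 = 16979.04998
Total PV = 10136.72363 + 16979.04998 = 27115.77361

$27115.77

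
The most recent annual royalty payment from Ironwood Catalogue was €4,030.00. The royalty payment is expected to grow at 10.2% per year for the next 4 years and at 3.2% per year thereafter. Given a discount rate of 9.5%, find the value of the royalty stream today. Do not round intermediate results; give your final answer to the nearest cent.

D_1 = 4441.06000
D_2 = 4894.04812
D_3 = 5393.24103
D_4 = 5943.35161
Terminal value at year 4: TV = D_4×(1+g_2)/(r−g_2) = 6133.53886/0.063 = 97357.75976
P_0 = D_1/(1+r)^1 + D_2/(1+r)^2 + D_3/(1+r)^3 + D_4/(1+r)^4 + TV/(1+r)^4
    = 4055.76256 + 4081.68981 + 4107.78280 + 4134.04260 + 67719.55496 = 84098.83272

€84098.83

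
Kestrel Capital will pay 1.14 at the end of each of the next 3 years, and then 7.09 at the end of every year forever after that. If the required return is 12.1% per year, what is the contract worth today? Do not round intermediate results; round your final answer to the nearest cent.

PV of 3-year annuity: 1.14 × [1 − (1+0.121)^−3] / 0.121 = 2.73339
Perpetuity value at year 3: 7.09 / 0.121 = 58.59504
PV of perpetuity: 58.59504 / (1+0.121)^3 = 41.59528
Total PV = 2.73339 + 41.59528 = 44.32867

44.33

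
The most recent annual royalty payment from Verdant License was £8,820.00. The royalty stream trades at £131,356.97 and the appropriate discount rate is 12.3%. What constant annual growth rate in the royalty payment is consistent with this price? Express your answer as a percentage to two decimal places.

5.23%

P = D₀(1+g)/(r−g) ⇒ P(r−g) = D₀(1+g) ⇒ g(P+D₀) = P·r − D₀
g = (P·r − D₀)/(P + D₀) = (£131,356.97×0.123 − £8,820.00) / (£131,356.97 + £8,820.00) = 0.052340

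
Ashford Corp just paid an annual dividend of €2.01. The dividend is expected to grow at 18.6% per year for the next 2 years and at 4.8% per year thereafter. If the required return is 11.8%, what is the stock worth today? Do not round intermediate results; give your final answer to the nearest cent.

€38.26

D_1 = 2.38386
D_2 = 2.82726
Terminal value at year 2: TV = D_2×(1+g_2)/(r−g_2) = 2.96297/0.07 = 42.32809
P_0 = D_1/(1+r)^1 + D_2/(1+r)^2 + TV/(1+r)^2
    = 2.13225 + 2.26194 + 33.86453 = 38.25873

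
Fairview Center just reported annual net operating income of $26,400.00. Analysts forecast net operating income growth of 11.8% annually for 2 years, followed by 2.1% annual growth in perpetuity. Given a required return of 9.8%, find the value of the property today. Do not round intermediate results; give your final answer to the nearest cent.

D_1 = 29515.20000
D_2 = 32997.99360
Terminal value at year 2: TV = D_2×(1+g_2)/(r−g_2) = 33690.95147/0.077 = 437544.82423
P_0 = D_1/(1+r)^1 + D_2/(1+r)^2 + TV/(1+r)^2
    = 26880.87432 + 27370.50773 + 362925.82326 = 417177.20531

$417177.21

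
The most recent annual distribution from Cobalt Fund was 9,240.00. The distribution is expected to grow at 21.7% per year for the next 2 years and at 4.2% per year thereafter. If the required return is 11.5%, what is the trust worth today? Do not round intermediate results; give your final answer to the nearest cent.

D_1 = 11245.08000
D_2 = 13685.26236
Terminal value at year 2: TV = D_2×(1+g_2)/(r−g_2) = 14260.04338/0.073 = 195343.05999
P_0 = D_1/(1+r)^1 + D_2/(1+r)^2 + TV/(1+r)^2
    = 10085.27354 + 11007.87256 + 157126.07130 = 178219.21740

178219.22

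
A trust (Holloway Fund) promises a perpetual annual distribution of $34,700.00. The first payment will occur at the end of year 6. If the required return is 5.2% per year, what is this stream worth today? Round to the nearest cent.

Value at end of year 5: C / r = $34,700.00 / 0.052 = $667,307.6923
Discount to today: PV = $667,307.6923 / (1 + 0.052)^5 = $667,307.6923 / 1.288483 = $517,901.81

$517901.81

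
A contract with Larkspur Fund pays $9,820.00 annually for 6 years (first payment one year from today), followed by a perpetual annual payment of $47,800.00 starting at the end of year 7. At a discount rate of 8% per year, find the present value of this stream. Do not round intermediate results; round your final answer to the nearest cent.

$421923.03

PV of 6-year annuity: $9,820.00 × [1 − (1+0.08)^−6] / 0.08 = 45396.67830
Perpetuity value at year 6: $47,800.00 / 0.08 = 597500.00000
PV of perpetuity: 597500.00000 / (1+0.08)^6 = 376526.35206
Total PV = 45396.67830 + 376526.35206 = 421923.03036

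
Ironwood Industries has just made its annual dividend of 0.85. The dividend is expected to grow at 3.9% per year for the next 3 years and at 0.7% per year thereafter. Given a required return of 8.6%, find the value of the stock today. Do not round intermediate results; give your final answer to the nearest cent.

11.82

D_1 = 0.88315
D_2 = 0.91759
D_3 = 0.95338
Terminal value at year 3: TV = D_3×(1+g_2)/(r−g_2) = 0.96005/0.079 = 12.15256
P_0 = D_1/(1+r)^1 + D_2/(1+r)^2 + D_3/(1+r)^3 + TV/(1+r)^3
    = 0.81321 + 0.77802 + 0.74435 + 9.48808 = 11.82366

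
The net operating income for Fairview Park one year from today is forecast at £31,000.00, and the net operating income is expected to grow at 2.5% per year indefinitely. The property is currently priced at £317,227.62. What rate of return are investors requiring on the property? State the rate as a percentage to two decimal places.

12.27%

P = D₁/(r − g) ⇒ r = D₁/P + g = £31,000.0000/£317,227.62 + 0.025 = 0.097722 + 0.025 = 0.122722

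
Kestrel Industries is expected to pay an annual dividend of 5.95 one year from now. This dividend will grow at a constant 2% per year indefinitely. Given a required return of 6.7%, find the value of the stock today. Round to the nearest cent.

Growing perpetuity: P = D₁ / (r − g) = 5.9500 / (0.067 − 0.02) = 126.60

126.60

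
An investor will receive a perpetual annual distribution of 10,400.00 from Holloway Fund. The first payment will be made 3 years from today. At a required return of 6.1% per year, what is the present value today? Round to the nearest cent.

151451.21

Value at end of year 2: C / r = 10,400.00 / 0.061 = 170,491.8033
Discount to today: PV = 170,491.8033 / (1 + 0.061)^2 = 170,491.8033 / 1.125721 = 151,451.21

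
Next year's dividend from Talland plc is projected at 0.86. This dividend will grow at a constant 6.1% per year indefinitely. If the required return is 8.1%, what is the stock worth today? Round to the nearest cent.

Growing perpetuity: P = D₁ / (r − g) = 0.8600 / (0.081 − 0.061) = 43.00

43.00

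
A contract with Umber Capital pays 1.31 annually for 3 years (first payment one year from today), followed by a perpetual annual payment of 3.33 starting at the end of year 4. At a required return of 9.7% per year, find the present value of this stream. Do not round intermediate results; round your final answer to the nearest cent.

29.28

PV of 3-year annuity: 1.31 × [1 − (1+0.097)^−3] / 0.097 = 3.27506
Perpetuity value at year 3: 3.33 / 0.097 = 34.32990
PV of perpetuity: 34.32990 / (1+0.097)^3 = 26.00475
Total PV = 3.27506 + 26.00475 = 29.27981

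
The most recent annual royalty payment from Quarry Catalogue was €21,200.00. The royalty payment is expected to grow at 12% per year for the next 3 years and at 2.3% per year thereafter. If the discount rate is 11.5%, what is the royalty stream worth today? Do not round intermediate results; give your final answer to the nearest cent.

€303092.46

D_1 = 23744.00000
D_2 = 26593.28000
D_3 = 29784.47360
Terminal value at year 3: TV = D_3×(1+g_2)/(r−g_2) = 30469.51649/0.092 = 331190.39666
P_0 = D_1/(1+r)^1 + D_2/(1+r)^2 + D_3/(1+r)^3 + TV/(1+r)^3
    = 21295.06726 + 21390.56084 + 21486.48264 + 238920.34498 = 303092.45572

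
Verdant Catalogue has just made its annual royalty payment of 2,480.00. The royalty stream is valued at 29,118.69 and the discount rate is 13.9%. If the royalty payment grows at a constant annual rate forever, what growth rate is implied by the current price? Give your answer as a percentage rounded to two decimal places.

4.96%

P = D₀(1+g)/(r−g) ⇒ P(r−g) = D₀(1+g) ⇒ g(P+D₀) = P·r − D₀
g = (P·r − D₀)/(P + D₀) = (29,118.69×0.139 − 2,480.00) / (29,118.69 + 2,480.00) = 0.049606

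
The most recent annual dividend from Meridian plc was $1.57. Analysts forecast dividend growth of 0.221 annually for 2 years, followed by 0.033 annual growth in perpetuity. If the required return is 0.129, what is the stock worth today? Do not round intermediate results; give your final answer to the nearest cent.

D_1 = 1.91697
D_2 = 2.34062
Terminal value at year 2: TV = D_2×(1+g_2)/(r−g_2) = 2.41786/0.096 = 25.18605
P_0 = D_1/(1+r)^1 + D_2/(1+r)^2 + TV/(1+r)^2
    = 1.69794 + 1.83630 + 19.75933 = 23.29356

$23.29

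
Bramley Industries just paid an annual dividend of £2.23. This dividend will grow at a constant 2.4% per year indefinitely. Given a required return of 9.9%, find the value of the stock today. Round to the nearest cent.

£30.45

D₁ = D₀ × (1 + g) = £2.23 × 1.024 = £2.2835
Growing perpetuity: P = D₁ / (r − g) = £2.2835 / (0.099 − 0.024) = £30.45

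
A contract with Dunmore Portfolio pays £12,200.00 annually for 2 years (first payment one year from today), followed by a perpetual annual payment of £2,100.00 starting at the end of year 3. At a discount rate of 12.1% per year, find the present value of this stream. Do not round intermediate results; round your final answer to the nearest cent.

PV of 2-year annuity: £12,200.00 × [1 − (1+0.121)^−2] / 0.121 = 20591.56115
Perpetuity value at year 2: £2,100.00 / 0.121 = 17355.37190
PV of perpetuity: 17355.37190 / (1+0.121)^2 = 13810.92285
Total PV = 20591.56115 + 13810.92285 = 34402.48400

£34402.48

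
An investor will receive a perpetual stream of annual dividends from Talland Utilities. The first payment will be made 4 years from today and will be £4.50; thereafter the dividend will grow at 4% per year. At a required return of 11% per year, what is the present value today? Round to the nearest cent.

£47.01

Value at end of year 3: C₁ / (r − g) = £4.50 / (0.11 − 0.04) = £64.2857
Discount to today: PV = £64.2857 / (1 + 0.11)^3 = £64.2857 / 1.367631 = £47.01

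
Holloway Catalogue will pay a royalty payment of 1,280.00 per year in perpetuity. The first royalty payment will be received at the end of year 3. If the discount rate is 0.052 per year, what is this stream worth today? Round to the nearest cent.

22242.07

Value at end of year 2: C / r = 1,280.00 / 0.052 = 24,615.3846
Discount to today: PV = 24,615.3846 / (1 + 0.052)^2 = 24,615.3846 / 1.106704 = 22,242.07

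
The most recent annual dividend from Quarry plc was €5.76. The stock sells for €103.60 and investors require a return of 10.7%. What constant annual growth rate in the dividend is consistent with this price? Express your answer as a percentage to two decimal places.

4.87%

P = D₀(1+g)/(r−g) ⇒ P(r−g) = D₀(1+g) ⇒ g(P+D₀) = P·r − D₀
g = (P·r − D₀)/(P + D₀) = (€103.60×0.107 − €5.76) / (€103.60 + €5.76) = 0.048694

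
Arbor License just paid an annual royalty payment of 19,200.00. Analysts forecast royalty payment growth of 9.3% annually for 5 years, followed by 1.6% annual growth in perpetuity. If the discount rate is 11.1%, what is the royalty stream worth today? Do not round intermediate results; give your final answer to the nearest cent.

280668.68

D_1 = 20985.60000
D_2 = 22937.26080
D_3 = 25070.42605
D_4 = 27401.97568
D_5 = 29950.35942
Terminal value at year 5: TV = D_5×(1+g_2)/(r−g_2) = 30429.56517/0.095 = 320311.21227
P_0 = D_1/(1+r)^1 + D_2/(1+r)^2 + D_3/(1+r)^3 + D_4/(1+r)^4 + D_5/(1+r)^5 + TV/(1+r)^5
    = 18888.92889 + 18582.89764 + 18281.82459 + 17985.62941 + 17694.23308 + 189235.16640 = 280668.68002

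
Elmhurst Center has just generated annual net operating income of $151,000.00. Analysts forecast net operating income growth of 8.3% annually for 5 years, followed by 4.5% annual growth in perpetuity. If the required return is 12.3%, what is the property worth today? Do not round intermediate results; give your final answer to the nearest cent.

D_1 = 163533.00000
D_2 = 177106.23900
D_3 = 191806.05684
D_4 = 207725.95955
D_5 = 224967.21420
Terminal value at year 5: TV = D_5×(1+g_2)/(r−g_2) = 235090.73884/0.078 = 3013983.83124
P_0 = D_1/(1+r)^1 + D_2/(1+r)^2 + D_3/(1+r)^3 + D_4/(1+r)^4 + D_5/(1+r)^5 + TV/(1+r)^5
    = 145621.54942 + 140434.67322 + 135432.54772 + 130608.59233 + 125956.46081 + 1687493.60960 = 2365547.43311

$2365547.43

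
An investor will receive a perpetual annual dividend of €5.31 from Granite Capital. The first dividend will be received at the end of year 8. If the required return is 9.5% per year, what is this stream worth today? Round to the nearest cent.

Value at end of year 7: C / r = €5.31 / 0.095 = €55.8947
Discount to today: PV = €55.8947 / (1 + 0.095)^7 = €55.8947 / 1.887552 = €29.61

€29.61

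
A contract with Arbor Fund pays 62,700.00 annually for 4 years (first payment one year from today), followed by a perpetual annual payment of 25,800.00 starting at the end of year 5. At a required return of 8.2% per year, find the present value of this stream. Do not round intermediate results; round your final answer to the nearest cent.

436309.51

PV of 4-year annuity: 62,700.00 × [1 − (1+0.082)^−4] / 0.082 = 206749.19671
Perpetuity value at year 4: 25,800.00 / 0.082 = 314634.14634
PV of perpetuity: 314634.14634 / (1+0.082)^4 = 229560.31420
Total PV = 206749.19671 + 229560.31420 = 436309.51091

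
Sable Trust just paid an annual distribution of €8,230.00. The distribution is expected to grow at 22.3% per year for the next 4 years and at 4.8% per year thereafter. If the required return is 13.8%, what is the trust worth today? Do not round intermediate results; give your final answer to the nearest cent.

€167380.39

D_1 = 10065.29000
D_2 = 12309.84967
D_3 = 15054.94615
D_4 = 18412.19914
Terminal value at year 4: TV = D_4×(1+g_2)/(r−g_2) = 19295.98470/0.09 = 214399.82995
P_0 = D_1/(1+r)^1 + D_2/(1+r)^2 + D_3/(1+r)^3 + D_4/(1+r)^4 + TV/(1+r)^4
    = 8844.71880 + 9505.35246 + 10215.33045 + 10978.33844 + 127836.65207 = 167380.39223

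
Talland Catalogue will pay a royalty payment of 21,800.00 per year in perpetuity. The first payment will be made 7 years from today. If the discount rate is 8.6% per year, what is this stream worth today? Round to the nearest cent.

Value at end of year 6: C / r = 21,800.00 / 0.086 = 253,488.3721
Discount to today: PV = 253,488.3721 / (1 + 0.086)^6 = 253,488.3721 / 1.640510 = 154,518.00

154518.00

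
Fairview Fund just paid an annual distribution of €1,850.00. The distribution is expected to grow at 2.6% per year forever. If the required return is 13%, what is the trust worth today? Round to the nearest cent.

€18250.96

D₁ = D₀ × (1 + g) = €1,850.00 × 1.026 = €1,898.1000
Growing perpetuity: P = D₁ / (r − g) = €1,898.1000 / (0.13 − 0.026) = €18,250.96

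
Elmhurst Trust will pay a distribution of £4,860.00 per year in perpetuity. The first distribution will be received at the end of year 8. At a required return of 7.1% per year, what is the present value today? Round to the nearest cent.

£42349.83

Value at end of year 7: C / r = £4,860.00 / 0.071 = £68,450.7042
Discount to today: PV = £68,450.7042 / (1 + 0.071)^7 = £68,450.7042 / 1.616316 = £42,349.83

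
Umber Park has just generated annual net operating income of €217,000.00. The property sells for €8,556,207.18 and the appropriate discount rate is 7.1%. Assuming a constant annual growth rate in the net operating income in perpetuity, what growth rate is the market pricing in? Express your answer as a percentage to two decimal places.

P = D₀(1+g)/(r−g) ⇒ P(r−g) = D₀(1+g) ⇒ g(P+D₀) = P·r − D₀
g = (P·r − D₀)/(P + D₀) = (€8,556,207.18×0.071 − €217,000.00) / (€8,556,207.18 + €217,000.00) = 0.044509

4.45%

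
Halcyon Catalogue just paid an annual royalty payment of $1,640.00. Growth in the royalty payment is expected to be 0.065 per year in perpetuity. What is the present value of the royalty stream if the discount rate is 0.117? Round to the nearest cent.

D₁ = D₀ × (1 + g) = $1,640.00 × 1.065 = $1,746.6000
Growing perpetuity: P = D₁ / (r − g) = $1,746.6000 / (0.117 − 0.065) = $33,588.46

$33588.46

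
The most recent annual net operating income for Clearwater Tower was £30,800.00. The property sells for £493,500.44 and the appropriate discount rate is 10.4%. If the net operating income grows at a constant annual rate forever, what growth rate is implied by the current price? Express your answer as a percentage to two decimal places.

3.91%

P = D₀(1+g)/(r−g) ⇒ P(r−g) = D₀(1+g) ⇒ g(P+D₀) = P·r − D₀
g = (P·r − D₀)/(P + D₀) = (£493,500.44×0.104 − £30,800.00) / (£493,500.44 + £30,800.00) = 0.039146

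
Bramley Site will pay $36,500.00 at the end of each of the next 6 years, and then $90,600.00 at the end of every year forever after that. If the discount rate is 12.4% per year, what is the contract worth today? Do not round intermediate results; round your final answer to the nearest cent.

PV of 6-year annuity: $36,500.00 × [1 − (1+0.124)^−6] / 0.124 = 148381.57712
Perpetuity value at year 6: $90,600.00 / 0.124 = 730645.16129
PV of perpetuity: 730645.16129 / (1+0.124)^6 = 362333.63014
Total PV = 148381.57712 + 362333.63014 = 510715.20726

$510715.21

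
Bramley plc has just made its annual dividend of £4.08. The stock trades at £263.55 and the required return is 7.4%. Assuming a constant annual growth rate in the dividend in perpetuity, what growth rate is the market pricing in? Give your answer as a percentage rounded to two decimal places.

5.76%

P = D₀(1+g)/(r−g) ⇒ P(r−g) = D₀(1+g) ⇒ g(P+D₀) = P·r − D₀
g = (P·r − D₀)/(P + D₀) = (£263.55×0.074 − £4.08) / (£263.55 + £4.08) = 0.057627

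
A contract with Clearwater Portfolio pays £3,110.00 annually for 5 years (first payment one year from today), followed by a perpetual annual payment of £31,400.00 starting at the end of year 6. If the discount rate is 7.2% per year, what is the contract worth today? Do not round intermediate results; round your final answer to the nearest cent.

PV of 5-year annuity: £3,110.00 × [1 − (1+0.072)^−5] / 0.072 = 12683.61840
Perpetuity value at year 5: £31,400.00 / 0.072 = 436111.11111
PV of perpetuity: 436111.11111 / (1+0.072)^5 = 308051.42695
Total PV = 12683.61840 + 308051.42695 = 320735.04535

£320735.05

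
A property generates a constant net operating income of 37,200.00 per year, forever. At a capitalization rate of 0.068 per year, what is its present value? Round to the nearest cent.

Level perpetuity: PV = C / r = 37,200.00 / 0.068 = 547,058.82

547058.82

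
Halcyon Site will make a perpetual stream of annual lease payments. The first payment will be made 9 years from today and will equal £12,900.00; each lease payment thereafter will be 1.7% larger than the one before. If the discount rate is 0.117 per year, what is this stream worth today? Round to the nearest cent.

Value at end of year 8: C₁ / (r − g) = £12,900.00 / (0.117 − 0.017) = £129,000.0000
Discount to today: PV = £129,000.0000 / (1 + 0.117)^8 = £129,000.0000 / 2.423402 = £53,230.96

£53230.96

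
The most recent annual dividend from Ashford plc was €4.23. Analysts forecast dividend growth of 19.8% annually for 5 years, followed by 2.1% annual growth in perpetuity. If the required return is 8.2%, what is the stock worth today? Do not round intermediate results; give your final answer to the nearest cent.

D_1 = 5.06754
D_2 = 6.07091
D_3 = 7.27295
D_4 = 8.71300
D_5 = 10.43817
Terminal value at year 5: TV = D_5×(1+g_2)/(r−g_2) = 10.65737/0.061 = 174.71105
P_0 = D_1/(1+r)^1 + D_2/(1+r)^2 + D_3/(1+r)^3 + D_4/(1+r)^4 + D_5/(1+r)^5 + TV/(1+r)^5
    = 4.68349 + 5.18561 + 5.74155 + 6.35709 + 7.03863 + 117.81052 = 146.81689

€146.82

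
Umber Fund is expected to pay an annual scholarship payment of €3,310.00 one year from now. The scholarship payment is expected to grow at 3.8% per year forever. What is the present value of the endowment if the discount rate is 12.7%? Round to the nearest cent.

Growing perpetuity: P = D₁ / (r − g) = €3,310.0000 / (0.127 − 0.038) = €37,191.01

€37191.01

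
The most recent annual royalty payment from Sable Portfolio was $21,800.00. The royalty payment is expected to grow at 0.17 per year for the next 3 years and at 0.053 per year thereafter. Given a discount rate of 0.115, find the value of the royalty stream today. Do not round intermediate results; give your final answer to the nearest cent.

$499852.41

D_1 = 25506.00000
D_2 = 29842.02000
D_3 = 34915.16340
Terminal value at year 3: TV = D_3×(1+g_2)/(r−g_2) = 36765.66706/0.062 = 592994.63000
P_0 = D_1/(1+r)^1 + D_2/(1+r)^2 + D_3/(1+r)^3 + TV/(1+r)^3
    = 22875.33632 + 24003.71614 + 25187.75595 + 427785.59704 = 499852.40546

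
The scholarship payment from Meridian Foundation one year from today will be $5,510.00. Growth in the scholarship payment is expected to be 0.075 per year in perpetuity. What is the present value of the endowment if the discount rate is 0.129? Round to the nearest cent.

$102037.04

Growing perpetuity: P = D₁ / (r − g) = $5,510.0000 / (0.129 − 0.075) = $102,037.04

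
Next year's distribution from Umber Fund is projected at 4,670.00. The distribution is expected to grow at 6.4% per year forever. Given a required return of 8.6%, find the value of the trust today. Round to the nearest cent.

212272.73

Growing perpetuity: P = D₁ / (r − g) = 4,670.0000 / (0.086 − 0.064) = 212,272.73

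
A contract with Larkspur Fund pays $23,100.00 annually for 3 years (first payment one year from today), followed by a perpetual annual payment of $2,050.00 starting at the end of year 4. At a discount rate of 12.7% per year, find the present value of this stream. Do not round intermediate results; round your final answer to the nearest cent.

$66098.28

PV of 3-year annuity: $23,100.00 × [1 − (1+0.127)^−3] / 0.127 = 54821.67119
Perpetuity value at year 3: $2,050.00 / 0.127 = 16141.73228
PV of perpetuity: 16141.73228 / (1+0.127)^3 = 11276.60562
Total PV = 54821.67119 + 11276.60562 = 66098.27681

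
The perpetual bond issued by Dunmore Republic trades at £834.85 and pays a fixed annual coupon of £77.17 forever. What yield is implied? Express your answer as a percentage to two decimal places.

9.24%

P = C/r ⇒ r = C/P = £77.17/£834.85 = 0.092436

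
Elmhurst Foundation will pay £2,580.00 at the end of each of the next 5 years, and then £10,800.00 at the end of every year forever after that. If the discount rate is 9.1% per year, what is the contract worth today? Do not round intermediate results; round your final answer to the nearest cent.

£86791.17

PV of 5-year annuity: £2,580.00 × [1 − (1+0.091)^−5] / 0.091 = 10009.31590
Perpetuity value at year 5: £10,800.00 / 0.091 = 118681.31868
PV of perpetuity: 118681.31868 / (1+0.091)^5 = 76781.85678
Total PV = 10009.31590 + 76781.85678 = 86791.17268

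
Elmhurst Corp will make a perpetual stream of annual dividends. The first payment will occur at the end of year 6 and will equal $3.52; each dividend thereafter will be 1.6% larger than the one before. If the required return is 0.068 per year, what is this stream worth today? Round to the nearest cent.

$48.72

Value at end of year 5: C₁ / (r − g) = $3.52 / (0.068 − 0.016) = $67.6923
Discount to today: PV = $67.6923 / (1 + 0.068)^5 = $67.6923 / 1.389493 = $48.72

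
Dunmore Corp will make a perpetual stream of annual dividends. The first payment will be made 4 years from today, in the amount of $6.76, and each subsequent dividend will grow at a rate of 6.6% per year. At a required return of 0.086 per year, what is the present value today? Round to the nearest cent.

$263.89

Value at end of year 3: C₁ / (r − g) = $6.76 / (0.086 − 0.066) = $338.0000
Discount to today: PV = $338.0000 / (1 + 0.086)^3 = $338.0000 / 1.280824 = $263.89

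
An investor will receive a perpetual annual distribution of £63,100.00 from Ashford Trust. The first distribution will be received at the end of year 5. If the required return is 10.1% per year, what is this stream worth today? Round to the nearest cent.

Value at end of year 4: C / r = £63,100.00 / 0.101 = £624,752.4752
Discount to today: PV = £624,752.4752 / (1 + 0.101)^4 = £624,752.4752 / 1.469431 = £425,166.18

£425166.18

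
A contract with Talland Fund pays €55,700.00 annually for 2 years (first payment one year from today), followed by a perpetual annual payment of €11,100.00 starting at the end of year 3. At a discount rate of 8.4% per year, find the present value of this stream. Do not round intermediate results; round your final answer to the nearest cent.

€211242.41

PV of 2-year annuity: €55,700.00 × [1 − (1+0.084)^−2] / 0.084 = 98785.76000
Perpetuity value at year 2: €11,100.00 / 0.084 = 132142.85714
PV of perpetuity: 132142.85714 / (1+0.084)^2 = 112456.64644
Total PV = 98785.76000 + 112456.64644 = 211242.40644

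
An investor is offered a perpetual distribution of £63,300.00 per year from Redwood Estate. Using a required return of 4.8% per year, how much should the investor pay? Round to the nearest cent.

£1318750.00

Level perpetuity: PV = C / r = £63,300.00 / 0.048 = £1,318,750.00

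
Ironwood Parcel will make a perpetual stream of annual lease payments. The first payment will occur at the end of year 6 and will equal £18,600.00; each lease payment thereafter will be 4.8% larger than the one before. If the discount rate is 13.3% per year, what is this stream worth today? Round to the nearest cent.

£117204.55

Value at end of year 5: C₁ / (r − g) = £18,600.00 / (0.133 − 0.048) = £218,823.5294
Discount to today: PV = £218,823.5294 / (1 + 0.133)^5 = £218,823.5294 / 1.867022 = £117,204.55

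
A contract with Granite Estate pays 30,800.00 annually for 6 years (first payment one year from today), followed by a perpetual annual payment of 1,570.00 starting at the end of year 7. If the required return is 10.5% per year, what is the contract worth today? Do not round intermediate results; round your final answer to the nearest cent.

PV of 6-year annuity: 30,800.00 × [1 − (1+0.105)^−6] / 0.105 = 132199.12514
Perpetuity value at year 6: 1,570.00 / 0.105 = 14952.38095
PV of perpetuity: 14952.38095 / (1+0.105)^6 = 8213.65931
Total PV = 132199.12514 + 8213.65931 = 140412.78446

140412.78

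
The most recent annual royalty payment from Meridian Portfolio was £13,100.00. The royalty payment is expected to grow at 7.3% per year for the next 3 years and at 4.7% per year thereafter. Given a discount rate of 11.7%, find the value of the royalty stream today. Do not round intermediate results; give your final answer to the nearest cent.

D_1 = 14056.30000
D_2 = 15082.40990
D_3 = 16183.42582
Terminal value at year 3: TV = D_3×(1+g_2)/(r−g_2) = 16944.04684/0.07 = 242057.81195
P_0 = D_1/(1+r)^1 + D_2/(1+r)^2 + D_3/(1+r)^3 + TV/(1+r)^3
    = 12583.97493 + 12088.27673 + 11612.10468 + 173683.90856 = 209968.26490

£209968.26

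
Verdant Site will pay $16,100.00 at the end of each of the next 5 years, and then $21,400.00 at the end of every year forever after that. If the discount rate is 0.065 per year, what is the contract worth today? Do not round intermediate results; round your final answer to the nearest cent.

PV of 5-year annuity: $16,100.00 × [1 − (1+0.065)^−5] / 0.065 = 66906.43895
Perpetuity value at year 5: $21,400.00 / 0.065 = 329230.76923
PV of perpetuity: 329230.76923 / (1+0.065)^5 = 240299.22925
Total PV = 66906.43895 + 240299.22925 = 307205.66821

$307205.67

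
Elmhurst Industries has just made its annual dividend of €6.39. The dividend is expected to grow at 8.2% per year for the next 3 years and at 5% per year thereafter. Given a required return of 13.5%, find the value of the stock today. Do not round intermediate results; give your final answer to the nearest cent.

D_1 = 6.91398
D_2 = 7.48093
D_3 = 8.09436
Terminal value at year 3: TV = D_3×(1+g_2)/(r−g_2) = 8.49908/0.085 = 99.98918
P_0 = D_1/(1+r)^1 + D_2/(1+r)^2 + D_3/(1+r)^3 + TV/(1+r)^3
    = 6.09161 + 5.80716 + 5.53599 + 68.38572 = 85.82048

€85.82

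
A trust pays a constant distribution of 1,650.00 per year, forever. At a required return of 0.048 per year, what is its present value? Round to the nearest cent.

Level perpetuity: PV = C / r = 1,650.00 / 0.048 = 34,375.00

34375.00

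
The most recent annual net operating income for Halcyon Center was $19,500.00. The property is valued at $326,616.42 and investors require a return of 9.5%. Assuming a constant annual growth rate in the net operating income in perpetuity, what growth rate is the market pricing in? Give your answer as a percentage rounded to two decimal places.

3.33%

P = D₀(1+g)/(r−g) ⇒ P(r−g) = D₀(1+g) ⇒ g(P+D₀) = P·r − D₀
g = (P·r − D₀)/(P + D₀) = ($326,616.42×0.095 − $19,500.00) / ($326,616.42 + $19,500.00) = 0.033308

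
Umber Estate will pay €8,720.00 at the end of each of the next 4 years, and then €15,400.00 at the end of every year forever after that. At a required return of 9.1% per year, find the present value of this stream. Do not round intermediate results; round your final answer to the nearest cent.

€147636.86

PV of 4-year annuity: €8,720.00 × [1 − (1+0.091)^−4] / 0.091 = 28188.46008
Perpetuity value at year 4: €15,400.00 / 0.091 = 169230.76923
PV of perpetuity: 169230.76923 / (1+0.091)^4 = 119448.39708
Total PV = 28188.46008 + 119448.39708 = 147636.85715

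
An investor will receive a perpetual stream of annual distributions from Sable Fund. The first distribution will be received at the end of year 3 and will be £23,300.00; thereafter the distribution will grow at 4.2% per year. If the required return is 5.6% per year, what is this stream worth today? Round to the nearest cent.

£1492450.89

Value at end of year 2: C₁ / (r − g) = £23,300.00 / (0.056 − 0.042) = £1,664,285.7143
Discount to today: PV = £1,664,285.7143 / (1 + 0.056)^2 = £1,664,285.7143 / 1.115136 = £1,492,450.89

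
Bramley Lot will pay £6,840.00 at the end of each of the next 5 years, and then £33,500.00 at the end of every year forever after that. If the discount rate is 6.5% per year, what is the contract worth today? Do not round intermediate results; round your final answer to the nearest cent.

£404594.20

PV of 5-year annuity: £6,840.00 × [1 − (1+0.065)^−5] / 0.065 = 28424.84736
Perpetuity value at year 5: £33,500.00 / 0.065 = 515384.61538
PV of perpetuity: 515384.61538 / (1+0.065)^5 = 376169.35421
Total PV = 28424.84736 + 376169.35421 = 404594.20156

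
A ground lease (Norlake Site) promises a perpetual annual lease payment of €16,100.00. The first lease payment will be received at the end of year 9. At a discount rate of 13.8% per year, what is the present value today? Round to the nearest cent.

Value at end of year 8: C / r = €16,100.00 / 0.138 = €116,666.6667
Discount to today: PV = €116,666.6667 / (1 + 0.138)^8 = €116,666.6667 / 2.812795 = €41,477.13

€41477.13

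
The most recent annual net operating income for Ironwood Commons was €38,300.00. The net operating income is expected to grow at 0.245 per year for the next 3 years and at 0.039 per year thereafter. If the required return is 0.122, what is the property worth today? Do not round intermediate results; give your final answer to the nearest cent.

€797020.38

D_1 = 47683.50000
D_2 = 59365.95750
D_3 = 73910.61709
Terminal value at year 3: TV = D_3×(1+g_2)/(r−g_2) = 76793.13115/0.083 = 925218.44764
P_0 = D_1/(1+r)^1 + D_2/(1+r)^2 + D_3/(1+r)^3 + TV/(1+r)^3
    = 42498.66310 + 47157.60745 + 52327.29169 + 655036.82009 = 797020.38234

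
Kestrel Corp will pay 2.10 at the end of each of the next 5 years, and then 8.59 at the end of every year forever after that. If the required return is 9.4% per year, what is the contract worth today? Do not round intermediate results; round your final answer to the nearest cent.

PV of 5-year annuity: 2.10 × [1 − (1+0.094)^−5] / 0.094 = 8.08419
Perpetuity value at year 5: 8.59 / 0.094 = 91.38298
PV of perpetuity: 91.38298 / (1+0.094)^5 = 58.31479
Total PV = 8.08419 + 58.31479 = 66.39898

66.40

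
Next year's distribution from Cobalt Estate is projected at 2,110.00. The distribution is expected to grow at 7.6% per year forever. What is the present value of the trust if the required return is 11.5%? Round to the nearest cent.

Growing perpetuity: P = D₁ / (r − g) = 2,110.0000 / (0.115 − 0.076) = 54,102.56

54102.56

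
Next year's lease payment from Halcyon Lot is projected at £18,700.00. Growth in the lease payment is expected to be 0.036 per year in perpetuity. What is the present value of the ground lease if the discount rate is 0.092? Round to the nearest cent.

£333928.57

Growing perpetuity: P = D₁ / (r − g) = £18,700.0000 / (0.092 − 0.036) = £333,928.57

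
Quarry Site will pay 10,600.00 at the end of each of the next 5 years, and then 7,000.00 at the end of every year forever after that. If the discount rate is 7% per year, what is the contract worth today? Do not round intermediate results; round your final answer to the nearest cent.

PV of 5-year annuity: 10,600.00 × [1 − (1+0.07)^−5] / 0.07 = 43462.09282
Perpetuity value at year 5: 7,000.00 / 0.07 = 100000.00000
PV of perpetuity: 100000.00000 / (1+0.07)^5 = 71298.61795
Total PV = 43462.09282 + 71298.61795 = 114760.71077

114760.71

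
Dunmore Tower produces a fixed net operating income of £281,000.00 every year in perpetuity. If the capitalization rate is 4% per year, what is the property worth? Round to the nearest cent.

Level perpetuity: PV = C / r = £281,000.00 / 0.04 = £7,025,000.00

£7025000.00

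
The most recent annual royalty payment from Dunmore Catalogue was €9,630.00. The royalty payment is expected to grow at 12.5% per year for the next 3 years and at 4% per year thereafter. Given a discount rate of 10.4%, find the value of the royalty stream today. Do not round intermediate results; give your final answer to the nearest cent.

€195591.51

D_1 = 10833.75000
D_2 = 12187.96875
D_3 = 13711.46484
Terminal value at year 3: TV = D_3×(1+g_2)/(r−g_2) = 14259.92344/0.064 = 222811.30371
P_0 = D_1/(1+r)^1 + D_2/(1+r)^2 + D_3/(1+r)^3 + TV/(1+r)^3
    = 9813.17935 + 9999.84309 + 10190.05749 + 165588.43424 = 195591.51417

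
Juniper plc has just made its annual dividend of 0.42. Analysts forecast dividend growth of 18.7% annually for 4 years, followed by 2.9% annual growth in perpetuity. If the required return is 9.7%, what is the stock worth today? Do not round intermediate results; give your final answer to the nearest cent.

10.77

D_1 = 0.49854
D_2 = 0.59177
D_3 = 0.70243
D_4 = 0.83378
Terminal value at year 4: TV = D_4×(1+g_2)/(r−g_2) = 0.85796/0.068 = 12.61707
P_0 = D_1/(1+r)^1 + D_2/(1+r)^2 + D_3/(1+r)^3 + D_4/(1+r)^4 + TV/(1+r)^4
    = 0.45446 + 0.49174 + 0.53209 + 0.57574 + 8.71229 = 10.76631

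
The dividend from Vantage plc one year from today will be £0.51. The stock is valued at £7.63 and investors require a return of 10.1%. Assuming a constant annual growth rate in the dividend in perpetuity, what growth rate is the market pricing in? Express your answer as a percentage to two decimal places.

3.42%

P = D₁/(r−g) ⇒ g = r − D₁/P = 0.101 − £0.51/£7.63 = 0.034159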